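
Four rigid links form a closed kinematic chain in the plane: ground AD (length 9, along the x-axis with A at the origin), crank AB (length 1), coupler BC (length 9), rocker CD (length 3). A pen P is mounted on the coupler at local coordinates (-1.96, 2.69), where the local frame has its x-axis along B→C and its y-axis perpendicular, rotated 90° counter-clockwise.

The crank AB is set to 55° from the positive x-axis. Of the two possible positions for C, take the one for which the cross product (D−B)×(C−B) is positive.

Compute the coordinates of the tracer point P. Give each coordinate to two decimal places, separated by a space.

A=(0,0), D=(9.00,0)
B = A + 1.00·(cos55°, sin55°) = (0.5736, 0.8192)
|BD| = 8.4661
circle(B,9.00) ∩ circle(D,3.00): a=8.4853, h=2.9999
  candidates: C₊=(9.3093,2.9840) cross=25.398; C₋=(8.7288,-2.9877) cross=-25.398
  mode + wants cross > 0 → take C=(9.3093,2.9840) (cross=25.398)
ex = (C−B)/|BC| = (0.9706,0.2405); ey = (-0.2405,0.9706)
P = B + -1.96·ex + 2.69·ey = (-1.9759,2.9587)

-1.98 2.96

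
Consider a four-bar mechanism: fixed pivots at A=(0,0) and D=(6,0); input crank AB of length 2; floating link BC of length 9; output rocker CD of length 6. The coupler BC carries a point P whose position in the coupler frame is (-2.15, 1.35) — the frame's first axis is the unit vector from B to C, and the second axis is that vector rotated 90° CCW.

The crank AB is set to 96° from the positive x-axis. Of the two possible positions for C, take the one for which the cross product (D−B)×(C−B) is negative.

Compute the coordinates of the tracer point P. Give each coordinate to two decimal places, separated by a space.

-0.13 4.53

A=(0,0), D=(6.00,0)
B = A + 2.00·(cos96°, sin96°) = (-0.2091, 1.9890)
|BD| = 6.5199
circle(B,9.00) ∩ circle(D,6.00): a=6.7109, h=5.9970
  candidates: C₊=(8.0115,5.6528) cross=39.099; C₋=(4.3524,-5.7694) cross=-39.099
  mode - wants cross < 0 → take C=(4.3524,-5.7694) (cross=-39.099)
ex = (C−B)/|BC| = (0.5068,-0.8620); ey = (0.8620,0.5068)
P = B + -2.15·ex + 1.35·ey = (-0.1350,4.5267)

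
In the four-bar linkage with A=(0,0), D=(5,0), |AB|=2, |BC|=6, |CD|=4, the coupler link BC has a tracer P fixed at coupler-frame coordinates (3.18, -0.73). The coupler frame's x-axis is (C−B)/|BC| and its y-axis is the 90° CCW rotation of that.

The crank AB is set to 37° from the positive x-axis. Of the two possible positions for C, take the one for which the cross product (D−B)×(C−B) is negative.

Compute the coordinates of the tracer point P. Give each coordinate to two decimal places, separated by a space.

2.57 -1.91

A=(0,0), D=(5.00,0)
B = A + 2.00·(cos37°, sin37°) = (1.5973, 1.2036)
|BD| = 3.6093
circle(B,6.00) ∩ circle(D,4.00): a=4.5753, h=3.8816
  candidates: C₊=(7.2051,3.3373) cross=14.010; C₋=(4.6162,-3.9815) cross=-14.010
  mode - wants cross < 0 → take C=(4.6162,-3.9815) (cross=-14.010)
ex = (C−B)/|BC| = (0.5032,-0.8642); ey = (0.8642,0.5032)
P = B + 3.18·ex + -0.73·ey = (2.5664,-1.9118)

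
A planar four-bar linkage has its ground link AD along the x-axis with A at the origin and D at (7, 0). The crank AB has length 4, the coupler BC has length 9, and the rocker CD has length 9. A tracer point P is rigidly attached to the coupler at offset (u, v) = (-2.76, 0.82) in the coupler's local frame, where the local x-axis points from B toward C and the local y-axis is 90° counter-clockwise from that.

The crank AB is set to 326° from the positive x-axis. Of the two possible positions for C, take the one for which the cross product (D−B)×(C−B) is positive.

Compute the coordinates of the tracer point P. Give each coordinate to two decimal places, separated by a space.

3.36 -5.12

A=(0,0), D=(7.00,0)
B = A + 4.00·(cos326°, sin326°) = (3.3162, -2.2368)
|BD| = 4.3097
circle(B,9.00) ∩ circle(D,9.00): a=2.1549, h=8.7382
  candidates: C₊=(0.6229,6.3508) cross=37.660; C₋=(9.6932,-8.5876) cross=-37.660
  mode + wants cross > 0 → take C=(0.6229,6.3508) (cross=37.660)
ex = (C−B)/|BC| = (-0.2992,0.9542); ey = (-0.9542,-0.2992)
P = B + -2.76·ex + 0.82·ey = (3.3597,-5.1157)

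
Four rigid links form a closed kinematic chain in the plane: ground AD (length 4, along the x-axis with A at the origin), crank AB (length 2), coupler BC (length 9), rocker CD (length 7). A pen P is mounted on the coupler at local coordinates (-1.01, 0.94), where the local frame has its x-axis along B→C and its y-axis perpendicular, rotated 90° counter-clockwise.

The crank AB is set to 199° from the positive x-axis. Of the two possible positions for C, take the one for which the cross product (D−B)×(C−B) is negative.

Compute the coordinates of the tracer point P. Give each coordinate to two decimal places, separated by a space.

-1.95 0.73

A=(0,0), D=(4.00,0)
B = A + 2.00·(cos199°, sin199°) = (-1.8910, -0.6511)
|BD| = 5.9269
circle(B,9.00) ∩ circle(D,7.00): a=5.6630, h=6.9950
  candidates: C₊=(2.9692,6.9237) cross=41.459; C₋=(4.5062,-6.9817) cross=-41.459
  mode - wants cross < 0 → take C=(4.5062,-6.9817) (cross=-41.459)
ex = (C−B)/|BC| = (0.7108,-0.7034); ey = (0.7034,0.7108)
P = B + -1.01·ex + 0.94·ey = (-1.9478,0.7274)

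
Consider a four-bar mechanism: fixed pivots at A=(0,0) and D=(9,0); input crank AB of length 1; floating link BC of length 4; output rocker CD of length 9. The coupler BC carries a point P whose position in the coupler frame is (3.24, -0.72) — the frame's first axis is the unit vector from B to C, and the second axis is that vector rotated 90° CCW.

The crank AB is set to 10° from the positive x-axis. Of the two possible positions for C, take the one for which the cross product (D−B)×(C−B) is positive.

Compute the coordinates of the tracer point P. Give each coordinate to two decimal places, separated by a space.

1.74 3.41

A=(0,0), D=(9.00,0)
B = A + 1.00·(cos10°, sin10°) = (0.9848, 0.1736)
|BD| = 8.0171
circle(B,4.00) ∩ circle(D,9.00): a=-0.0453, h=3.9997
  candidates: C₊=(1.0261,4.1734) cross=32.066; C₋=(0.8529,-3.8242) cross=-32.066
  mode + wants cross > 0 → take C=(1.0261,4.1734) (cross=32.066)
ex = (C−B)/|BC| = (0.0103,0.9999); ey = (-0.9999,0.0103)
P = B + 3.24·ex + -0.72·ey = (1.7382,3.4060)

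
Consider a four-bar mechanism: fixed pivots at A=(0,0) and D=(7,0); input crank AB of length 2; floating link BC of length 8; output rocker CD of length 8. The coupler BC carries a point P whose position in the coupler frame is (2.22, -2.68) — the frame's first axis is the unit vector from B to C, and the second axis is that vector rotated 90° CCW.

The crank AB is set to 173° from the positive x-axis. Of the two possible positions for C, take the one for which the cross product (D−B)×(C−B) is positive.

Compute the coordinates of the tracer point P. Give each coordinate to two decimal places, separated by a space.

A=(0,0), D=(7.00,0)
B = A + 2.00·(cos173°, sin173°) = (-1.9851, 0.2437)
|BD| = 8.9884
circle(B,8.00) ∩ circle(D,8.00): a=4.4942, h=6.6183
  candidates: C₊=(2.6869,6.7378) cross=59.488; C₋=(2.3280,-6.4940) cross=-59.488
  mode + wants cross > 0 → take C=(2.6869,6.7378) (cross=59.488)
ex = (C−B)/|BC| = (0.5840,0.8118); ey = (-0.8118,0.5840)
P = B + 2.22·ex + -2.68·ey = (1.4869,0.4807)

1.49 0.48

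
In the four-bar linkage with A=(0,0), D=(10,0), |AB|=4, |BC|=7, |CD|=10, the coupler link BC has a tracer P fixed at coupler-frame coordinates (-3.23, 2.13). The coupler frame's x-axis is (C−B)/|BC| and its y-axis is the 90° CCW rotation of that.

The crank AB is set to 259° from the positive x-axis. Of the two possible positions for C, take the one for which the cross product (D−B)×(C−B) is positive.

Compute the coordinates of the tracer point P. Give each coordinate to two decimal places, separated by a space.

A=(0,0), D=(10.00,0)
B = A + 4.00·(cos259°, sin259°) = (-0.7632, -3.9265)
|BD| = 11.4571
circle(B,7.00) ∩ circle(D,10.00): a=3.5028, h=6.0605
  candidates: C₊=(0.4504,2.9675) cross=69.436; C₋=(4.6045,-8.4195) cross=-69.436
  mode + wants cross > 0 → take C=(0.4504,2.9675) (cross=69.436)
ex = (C−B)/|BC| = (0.1734,0.9849); ey = (-0.9849,0.1734)
P = B + -3.23·ex + 2.13·ey = (-3.4210,-6.7383)

-3.42 -6.74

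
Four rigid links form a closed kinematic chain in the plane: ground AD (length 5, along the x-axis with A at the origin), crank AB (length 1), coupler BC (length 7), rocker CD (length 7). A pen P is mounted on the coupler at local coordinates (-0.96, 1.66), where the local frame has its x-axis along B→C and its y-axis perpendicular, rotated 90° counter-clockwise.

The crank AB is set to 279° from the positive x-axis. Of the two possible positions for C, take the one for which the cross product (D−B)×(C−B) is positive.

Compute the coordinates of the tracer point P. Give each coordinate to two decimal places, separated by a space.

A=(0,0), D=(5.00,0)
B = A + 1.00·(cos279°, sin279°) = (0.1564, -0.9877)
|BD| = 4.9432
circle(B,7.00) ∩ circle(D,7.00): a=2.4716, h=6.5491
  candidates: C₊=(1.2697,5.9232) cross=32.374; C₋=(3.8868,-6.9109) cross=-32.374
  mode + wants cross > 0 → take C=(1.2697,5.9232) (cross=32.374)
ex = (C−B)/|BC| = (0.1590,0.9873); ey = (-0.9873,0.1590)
P = B + -0.96·ex + 1.66·ey = (-1.6351,-1.6715)

-1.64 -1.67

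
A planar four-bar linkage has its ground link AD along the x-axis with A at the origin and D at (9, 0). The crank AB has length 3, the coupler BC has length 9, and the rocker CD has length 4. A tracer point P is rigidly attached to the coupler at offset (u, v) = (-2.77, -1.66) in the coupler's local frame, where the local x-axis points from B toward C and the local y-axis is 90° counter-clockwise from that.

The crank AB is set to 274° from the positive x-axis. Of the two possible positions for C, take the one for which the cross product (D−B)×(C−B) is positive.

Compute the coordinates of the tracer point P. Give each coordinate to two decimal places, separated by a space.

A=(0,0), D=(9.00,0)
B = A + 3.00·(cos274°, sin274°) = (0.2093, -2.9927)
|BD| = 9.2862
circle(B,9.00) ∩ circle(D,4.00): a=8.1429, h=3.8331
  candidates: C₊=(6.6824,3.2602) cross=35.595; C₋=(9.1531,-3.9971) cross=-35.595
  mode + wants cross > 0 → take C=(6.6824,3.2602) (cross=35.595)
ex = (C−B)/|BC| = (0.7192,0.6948); ey = (-0.6948,0.7192)
P = B + -2.77·ex + -1.66·ey = (-0.6297,-6.1111)

-0.63 -6.11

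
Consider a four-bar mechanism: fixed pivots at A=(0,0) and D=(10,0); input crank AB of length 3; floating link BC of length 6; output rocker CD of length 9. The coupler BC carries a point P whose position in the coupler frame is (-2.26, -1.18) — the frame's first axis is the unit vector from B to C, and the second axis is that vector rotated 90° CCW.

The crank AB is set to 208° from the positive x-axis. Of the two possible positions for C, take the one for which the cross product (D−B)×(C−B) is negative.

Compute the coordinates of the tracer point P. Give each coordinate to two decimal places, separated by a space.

A=(0,0), D=(10.00,0)
B = A + 3.00·(cos208°, sin208°) = (-2.6488, -1.4084)
|BD| = 12.7270
circle(B,6.00) ∩ circle(D,9.00): a=4.5956, h=3.8575
  candidates: C₊=(1.4917,2.9340) cross=49.095; C₋=(2.3454,-4.7337) cross=-49.095
  mode - wants cross < 0 → take C=(2.3454,-4.7337) (cross=-49.095)
ex = (C−B)/|BC| = (0.8324,-0.5542); ey = (0.5542,0.8324)
P = B + -2.26·ex + -1.18·ey = (-5.1840,-1.1381)

-5.18 -1.14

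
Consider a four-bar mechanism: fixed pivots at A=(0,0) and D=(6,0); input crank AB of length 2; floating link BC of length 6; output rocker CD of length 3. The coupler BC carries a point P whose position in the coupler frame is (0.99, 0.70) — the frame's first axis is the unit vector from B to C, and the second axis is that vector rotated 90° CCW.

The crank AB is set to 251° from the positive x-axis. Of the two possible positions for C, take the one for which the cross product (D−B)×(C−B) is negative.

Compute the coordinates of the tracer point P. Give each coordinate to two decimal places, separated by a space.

A=(0,0), D=(6.00,0)
B = A + 2.00·(cos251°, sin251°) = (-0.6511, -1.8910)
|BD| = 6.9147
circle(B,6.00) ∩ circle(D,3.00): a=5.4097, h=2.5952
  candidates: C₊=(3.8426,2.0846) cross=17.945; C₋=(5.2621,-2.9078) cross=-17.945
  mode - wants cross < 0 → take C=(5.2621,-2.9078) (cross=-17.945)
ex = (C−B)/|BC| = (0.9855,-0.1695); ey = (0.1695,0.9855)
P = B + 0.99·ex + 0.70·ey = (0.4432,-1.3689)

0.44 -1.37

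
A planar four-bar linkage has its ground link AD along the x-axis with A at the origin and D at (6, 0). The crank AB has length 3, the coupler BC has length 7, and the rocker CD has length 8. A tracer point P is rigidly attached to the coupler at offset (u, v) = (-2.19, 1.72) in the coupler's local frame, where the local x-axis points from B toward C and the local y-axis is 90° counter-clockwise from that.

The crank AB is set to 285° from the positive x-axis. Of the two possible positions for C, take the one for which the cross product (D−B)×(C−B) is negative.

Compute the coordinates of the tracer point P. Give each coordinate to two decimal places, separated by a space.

A=(0,0), D=(6.00,0)
B = A + 3.00·(cos285°, sin285°) = (0.7765, -2.8978)
|BD| = 5.9735
circle(B,7.00) ∩ circle(D,8.00): a=1.7312, h=6.7825
  candidates: C₊=(-1.0000,3.8731) cross=40.515; C₋=(5.5806,-7.9890) cross=-40.515
  mode - wants cross < 0 → take C=(5.5806,-7.9890) (cross=-40.515)
ex = (C−B)/|BC| = (0.6863,-0.7273); ey = (0.7273,0.6863)
P = B + -2.19·ex + 1.72·ey = (0.5244,-0.1245)

0.52 -0.12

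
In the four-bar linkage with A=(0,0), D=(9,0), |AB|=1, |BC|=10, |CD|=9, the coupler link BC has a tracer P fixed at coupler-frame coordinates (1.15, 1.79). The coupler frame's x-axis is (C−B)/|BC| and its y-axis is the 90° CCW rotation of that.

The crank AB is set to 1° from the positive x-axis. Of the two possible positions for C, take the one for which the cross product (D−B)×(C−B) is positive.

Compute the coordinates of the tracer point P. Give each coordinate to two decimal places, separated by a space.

A=(0,0), D=(9.00,0)
B = A + 1.00·(cos1°, sin1°) = (0.9998, 0.0175)
|BD| = 8.0002
circle(B,10.00) ∩ circle(D,9.00): a=5.1876, h=8.5492
  candidates: C₊=(6.2060,8.5553) cross=68.395; C₋=(6.1687,-8.5431) cross=-68.395
  mode + wants cross > 0 → take C=(6.2060,8.5553) (cross=68.395)
ex = (C−B)/|BC| = (0.5206,0.8538); ey = (-0.8538,0.5206)
P = B + 1.15·ex + 1.79·ey = (0.0703,1.9312)

0.07 1.93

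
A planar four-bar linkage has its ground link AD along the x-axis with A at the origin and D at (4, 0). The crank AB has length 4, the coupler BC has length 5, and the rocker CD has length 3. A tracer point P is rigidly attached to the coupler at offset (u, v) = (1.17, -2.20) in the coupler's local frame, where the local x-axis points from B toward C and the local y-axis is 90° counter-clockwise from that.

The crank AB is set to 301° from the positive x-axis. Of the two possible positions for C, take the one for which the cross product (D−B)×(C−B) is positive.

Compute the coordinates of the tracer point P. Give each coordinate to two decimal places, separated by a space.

A=(0,0), D=(4.00,0)
B = A + 4.00·(cos301°, sin301°) = (2.0602, -3.4287)
|BD| = 3.9394
circle(B,5.00) ∩ circle(D,3.00): a=4.0005, h=2.9994
  candidates: C₊=(1.4196,1.5301) cross=11.816; C₋=(6.6406,-1.4238) cross=-11.816
  mode + wants cross > 0 → take C=(1.4196,1.5301) (cross=11.816)
ex = (C−B)/|BC| = (-0.1281,0.9918); ey = (-0.9918,-0.1281)
P = B + 1.17·ex + -2.20·ey = (4.0921,-1.9864)

4.09 -1.99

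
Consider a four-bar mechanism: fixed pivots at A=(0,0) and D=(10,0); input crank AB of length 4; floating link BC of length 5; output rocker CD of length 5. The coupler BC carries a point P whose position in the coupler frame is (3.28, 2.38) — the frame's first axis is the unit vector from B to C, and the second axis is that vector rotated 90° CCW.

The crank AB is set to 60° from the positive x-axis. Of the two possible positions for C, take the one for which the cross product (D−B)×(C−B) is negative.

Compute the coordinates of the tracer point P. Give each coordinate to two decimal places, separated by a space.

A=(0,0), D=(10.00,0)
B = A + 4.00·(cos60°, sin60°) = (2.0000, 3.4641)
|BD| = 8.7178
circle(B,5.00) ∩ circle(D,5.00): a=4.3589, h=2.4495
  candidates: C₊=(6.9733,3.9799) cross=21.354; C₋=(5.0267,-0.5158) cross=-21.354
  mode - wants cross < 0 → take C=(5.0267,-0.5158) (cross=-21.354)
ex = (C−B)/|BC| = (0.6053,-0.7960); ey = (0.7960,0.6053)
P = B + 3.28·ex + 2.38·ey = (5.8799,2.2940)

5.88 2.29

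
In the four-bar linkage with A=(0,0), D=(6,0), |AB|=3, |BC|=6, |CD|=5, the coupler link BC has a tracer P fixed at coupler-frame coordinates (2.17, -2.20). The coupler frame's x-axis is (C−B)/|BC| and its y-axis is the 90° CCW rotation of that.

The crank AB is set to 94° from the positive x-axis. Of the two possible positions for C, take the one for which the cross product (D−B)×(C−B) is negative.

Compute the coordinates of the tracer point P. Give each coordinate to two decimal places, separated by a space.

A=(0,0), D=(6.00,0)
B = A + 3.00·(cos94°, sin94°) = (-0.2093, 2.9927)
|BD| = 6.8928
circle(B,6.00) ∩ circle(D,5.00): a=4.2443, h=4.2409
  candidates: C₊=(5.4555,4.9703) cross=29.232; C₋=(1.7729,-2.6704) cross=-29.232
  mode - wants cross < 0 → take C=(1.7729,-2.6704) (cross=-29.232)
ex = (C−B)/|BC| = (0.3304,-0.9439); ey = (0.9439,0.3304)
P = B + 2.17·ex + -2.20·ey = (-1.5689,0.2177)

-1.57 0.22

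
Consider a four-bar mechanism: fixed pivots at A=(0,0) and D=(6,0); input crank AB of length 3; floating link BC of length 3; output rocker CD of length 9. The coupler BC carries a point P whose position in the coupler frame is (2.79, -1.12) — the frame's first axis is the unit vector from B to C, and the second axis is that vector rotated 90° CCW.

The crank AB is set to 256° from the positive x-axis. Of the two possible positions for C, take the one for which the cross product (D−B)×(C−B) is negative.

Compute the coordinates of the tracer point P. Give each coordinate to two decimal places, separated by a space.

A=(0,0), D=(6.00,0)
B = A + 3.00·(cos256°, sin256°) = (-0.7258, -2.9109)
|BD| = 7.3287
circle(B,3.00) ∩ circle(D,9.00): a=-1.2479, h=2.7281
  candidates: C₊=(-2.9546,-0.9028) cross=19.994; C₋=(-0.7874,-5.9103) cross=-19.994
  mode - wants cross < 0 → take C=(-0.7874,-5.9103) (cross=-19.994)
ex = (C−B)/|BC| = (-0.0205,-0.9998); ey = (0.9998,-0.0205)
P = B + 2.79·ex + -1.12·ey = (-1.9029,-5.6773)

-1.90 -5.68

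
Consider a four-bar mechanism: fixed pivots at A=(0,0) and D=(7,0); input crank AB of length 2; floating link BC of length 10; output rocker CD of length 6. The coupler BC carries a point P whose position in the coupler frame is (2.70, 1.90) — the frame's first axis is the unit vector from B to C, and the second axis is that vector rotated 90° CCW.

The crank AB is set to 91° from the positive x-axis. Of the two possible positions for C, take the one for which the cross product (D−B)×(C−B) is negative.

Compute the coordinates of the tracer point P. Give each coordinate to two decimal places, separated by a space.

3.12 1.02

A=(0,0), D=(7.00,0)
B = A + 2.00·(cos91°, sin91°) = (-0.0349, 1.9997)
|BD| = 7.3136
circle(B,10.00) ∩ circle(D,6.00): a=8.0322, h=5.9568
  candidates: C₊=(9.3200,5.5333) cross=43.566; C₋=(6.0625,-5.9263) cross=-43.566
  mode - wants cross < 0 → take C=(6.0625,-5.9263) (cross=-43.566)
ex = (C−B)/|BC| = (0.6097,-0.7926); ey = (0.7926,0.6097)
P = B + 2.70·ex + 1.90·ey = (3.1173,1.0182)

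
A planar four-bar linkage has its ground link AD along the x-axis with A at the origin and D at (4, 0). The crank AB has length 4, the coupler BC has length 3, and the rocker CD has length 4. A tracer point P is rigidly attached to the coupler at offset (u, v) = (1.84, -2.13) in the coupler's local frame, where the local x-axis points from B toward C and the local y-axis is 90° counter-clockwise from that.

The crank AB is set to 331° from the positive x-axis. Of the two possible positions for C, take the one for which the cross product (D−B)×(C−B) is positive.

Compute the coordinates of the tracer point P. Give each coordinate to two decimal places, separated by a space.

A=(0,0), D=(4.00,0)
B = A + 4.00·(cos331°, sin331°) = (3.4985, -1.9392)
|BD| = 2.0030
circle(B,3.00) ∩ circle(D,4.00): a=-0.7458, h=2.9058
  candidates: C₊=(0.4985,-1.9337) cross=5.820; C₋=(6.1250,-3.3889) cross=-5.820
  mode + wants cross > 0 → take C=(0.4985,-1.9337) (cross=5.820)
ex = (C−B)/|BC| = (-1.0000,0.0018); ey = (-0.0018,-1.0000)
P = B + 1.84·ex + -2.13·ey = (1.6624,0.1941)

1.66 0.19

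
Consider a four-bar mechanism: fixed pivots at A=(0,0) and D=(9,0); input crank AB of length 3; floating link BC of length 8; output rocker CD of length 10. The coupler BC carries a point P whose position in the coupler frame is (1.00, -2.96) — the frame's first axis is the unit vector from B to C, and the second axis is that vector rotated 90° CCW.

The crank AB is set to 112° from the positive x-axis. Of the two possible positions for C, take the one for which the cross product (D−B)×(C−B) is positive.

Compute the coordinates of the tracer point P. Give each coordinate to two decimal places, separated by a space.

A=(0,0), D=(9.00,0)
B = A + 3.00·(cos112°, sin112°) = (-1.1238, 2.7816)
|BD| = 10.4990
circle(B,8.00) ∩ circle(D,10.00): a=3.5350, h=7.1766
  candidates: C₊=(4.1862,8.7651) cross=75.347; C₋=(0.3836,-5.0752) cross=-75.347
  mode + wants cross > 0 → take C=(4.1862,8.7651) (cross=75.347)
ex = (C−B)/|BC| = (0.6638,0.7479); ey = (-0.7479,0.6638)
P = B + 1.00·ex + -2.96·ey = (1.7539,1.5648)

1.75 1.56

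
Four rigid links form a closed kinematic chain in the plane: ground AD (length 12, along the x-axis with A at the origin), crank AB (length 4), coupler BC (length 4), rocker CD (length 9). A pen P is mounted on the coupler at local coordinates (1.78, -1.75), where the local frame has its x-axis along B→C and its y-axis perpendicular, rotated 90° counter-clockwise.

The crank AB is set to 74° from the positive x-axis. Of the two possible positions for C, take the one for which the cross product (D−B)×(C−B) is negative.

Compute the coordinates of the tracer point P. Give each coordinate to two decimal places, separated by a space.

A=(0,0), D=(12.00,0)
B = A + 4.00·(cos74°, sin74°) = (1.1025, 3.8450)
|BD| = 11.5559
circle(B,4.00) ∩ circle(D,9.00): a=2.9655, h=2.6843
  candidates: C₊=(4.7923,5.3897) cross=31.020; C₋=(3.0059,0.3269) cross=-31.020
  mode - wants cross < 0 → take C=(3.0059,0.3269) (cross=-31.020)
ex = (C−B)/|BC| = (0.4758,-0.8795); ey = (0.8795,0.4758)
P = B + 1.78·ex + -1.75·ey = (0.4104,1.4468)

0.41 1.45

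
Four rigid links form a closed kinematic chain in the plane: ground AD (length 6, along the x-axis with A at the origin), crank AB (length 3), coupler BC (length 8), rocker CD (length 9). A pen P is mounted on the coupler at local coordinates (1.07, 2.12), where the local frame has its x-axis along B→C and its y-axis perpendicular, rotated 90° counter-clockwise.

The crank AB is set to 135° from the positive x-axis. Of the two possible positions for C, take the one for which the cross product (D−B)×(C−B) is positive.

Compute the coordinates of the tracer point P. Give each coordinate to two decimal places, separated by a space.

-3.13 4.27

A=(0,0), D=(6.00,0)
B = A + 3.00·(cos135°, sin135°) = (-2.1213, 2.1213)
|BD| = 8.3938
circle(B,8.00) ∩ circle(D,9.00): a=3.1842, h=7.3390
  candidates: C₊=(2.8143,8.4173) cross=61.602; C₋=(-0.8952,-5.7842) cross=-61.602
  mode + wants cross > 0 → take C=(2.8143,8.4173) (cross=61.602)
ex = (C−B)/|BC| = (0.6170,0.7870); ey = (-0.7870,0.6170)
P = B + 1.07·ex + 2.12·ey = (-3.1296,4.2714)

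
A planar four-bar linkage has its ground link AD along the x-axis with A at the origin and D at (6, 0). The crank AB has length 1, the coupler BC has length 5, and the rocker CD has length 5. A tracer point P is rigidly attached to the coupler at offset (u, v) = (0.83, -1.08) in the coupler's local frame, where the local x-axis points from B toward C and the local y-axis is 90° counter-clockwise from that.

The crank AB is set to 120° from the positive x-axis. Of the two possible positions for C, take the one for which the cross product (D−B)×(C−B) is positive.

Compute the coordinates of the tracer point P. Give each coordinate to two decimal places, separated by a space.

A=(0,0), D=(6.00,0)
B = A + 1.00·(cos120°, sin120°) = (-0.5000, 0.8660)
|BD| = 6.5574
circle(B,5.00) ∩ circle(D,5.00): a=3.2787, h=3.7749
  candidates: C₊=(3.2485,4.1749) cross=24.754; C₋=(2.2515,-3.3088) cross=-24.754
  mode + wants cross > 0 → take C=(3.2485,4.1749) (cross=24.754)
ex = (C−B)/|BC| = (0.7497,0.6618); ey = (-0.6618,0.7497)
P = B + 0.83·ex + -1.08·ey = (0.8370,0.6056)

0.84 0.61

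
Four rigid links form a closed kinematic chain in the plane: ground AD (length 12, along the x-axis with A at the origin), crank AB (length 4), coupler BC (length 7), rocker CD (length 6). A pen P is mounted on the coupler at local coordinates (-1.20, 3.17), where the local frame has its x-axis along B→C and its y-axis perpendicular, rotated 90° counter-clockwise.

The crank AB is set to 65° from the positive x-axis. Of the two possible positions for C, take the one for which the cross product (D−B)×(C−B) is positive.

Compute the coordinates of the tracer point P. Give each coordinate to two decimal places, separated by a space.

A=(0,0), D=(12.00,0)
B = A + 4.00·(cos65°, sin65°) = (1.6905, 3.6252)
|BD| = 10.9283
circle(B,7.00) ∩ circle(D,6.00): a=6.0590, h=3.5056
  candidates: C₊=(8.5692,4.9224) cross=38.310; C₋=(6.2434,-1.6918) cross=-38.310
  mode + wants cross > 0 → take C=(8.5692,4.9224) (cross=38.310)
ex = (C−B)/|BC| = (0.9827,0.1853); ey = (-0.1853,0.9827)
P = B + -1.20·ex + 3.17·ey = (-0.0762,6.5180)

-0.08 6.52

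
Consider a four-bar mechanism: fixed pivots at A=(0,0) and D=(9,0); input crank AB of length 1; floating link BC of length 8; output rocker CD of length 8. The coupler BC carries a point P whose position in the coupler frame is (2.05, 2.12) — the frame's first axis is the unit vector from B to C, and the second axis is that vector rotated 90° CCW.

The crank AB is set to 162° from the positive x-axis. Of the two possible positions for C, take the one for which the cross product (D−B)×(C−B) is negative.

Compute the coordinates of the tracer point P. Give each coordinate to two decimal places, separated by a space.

A=(0,0), D=(9.00,0)
B = A + 1.00·(cos162°, sin162°) = (-0.9511, 0.3090)
|BD| = 9.9559
circle(B,8.00) ∩ circle(D,8.00): a=4.9779, h=6.2626
  candidates: C₊=(4.2189,6.4141) cross=62.350; C₋=(3.8301,-6.1051) cross=-62.350
  mode - wants cross < 0 → take C=(3.8301,-6.1051) (cross=-62.350)
ex = (C−B)/|BC| = (0.5976,-0.8018); ey = (0.8018,0.5976)
P = B + 2.05·ex + 2.12·ey = (1.9738,-0.0676)

1.97 -0.07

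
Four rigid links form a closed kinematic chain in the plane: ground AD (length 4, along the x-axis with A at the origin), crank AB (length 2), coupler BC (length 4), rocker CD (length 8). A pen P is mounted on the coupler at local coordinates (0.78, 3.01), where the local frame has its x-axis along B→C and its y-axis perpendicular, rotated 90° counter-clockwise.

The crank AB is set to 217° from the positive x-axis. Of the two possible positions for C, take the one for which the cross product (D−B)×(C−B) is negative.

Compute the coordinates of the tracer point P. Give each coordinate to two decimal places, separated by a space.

A=(0,0), D=(4.00,0)
B = A + 2.00·(cos217°, sin217°) = (-1.5973, -1.2036)
|BD| = 5.7252
circle(B,4.00) ∩ circle(D,8.00): a=-1.3294, h=3.7726
  candidates: C₊=(-3.6901,2.2052) cross=21.599; C₋=(-2.1038,-5.1714) cross=-21.599
  mode - wants cross < 0 → take C=(-2.1038,-5.1714) (cross=-21.599)
ex = (C−B)/|BC| = (-0.1266,-0.9919); ey = (0.9919,-0.1266)
P = B + 0.78·ex + 3.01·ey = (1.2897,-2.3585)

1.29 -2.36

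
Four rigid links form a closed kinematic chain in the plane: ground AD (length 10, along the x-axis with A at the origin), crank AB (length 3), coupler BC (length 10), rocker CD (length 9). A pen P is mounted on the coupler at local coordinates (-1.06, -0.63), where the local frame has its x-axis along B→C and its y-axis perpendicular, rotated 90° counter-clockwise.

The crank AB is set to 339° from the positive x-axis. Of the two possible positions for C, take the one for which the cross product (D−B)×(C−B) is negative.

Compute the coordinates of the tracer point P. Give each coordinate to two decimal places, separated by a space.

A=(0,0), D=(10.00,0)
B = A + 3.00·(cos339°, sin339°) = (2.8007, -1.0751)
|BD| = 7.2791
circle(B,10.00) ∩ circle(D,9.00): a=4.9447, h=8.6920
  candidates: C₊=(6.4074,8.2519) cross=63.270; C₋=(8.9749,-8.9414) cross=-63.270
  mode - wants cross < 0 → take C=(8.9749,-8.9414) (cross=-63.270)
ex = (C−B)/|BC| = (0.6174,-0.7866); ey = (0.7866,0.6174)
P = B + -1.06·ex + -0.63·ey = (1.6507,-0.6302)

1.65 -0.63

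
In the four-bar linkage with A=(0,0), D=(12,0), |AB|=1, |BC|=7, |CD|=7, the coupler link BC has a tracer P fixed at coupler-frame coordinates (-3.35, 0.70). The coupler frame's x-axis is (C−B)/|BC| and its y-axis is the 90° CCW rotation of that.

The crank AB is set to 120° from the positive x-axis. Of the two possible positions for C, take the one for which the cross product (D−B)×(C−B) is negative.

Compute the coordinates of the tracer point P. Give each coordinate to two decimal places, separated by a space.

A=(0,0), D=(12.00,0)
B = A + 1.00·(cos120°, sin120°) = (-0.5000, 0.8660)
|BD| = 12.5300
circle(B,7.00) ∩ circle(D,7.00): a=6.2650, h=3.1225
  candidates: C₊=(5.9658,3.5480) cross=39.125; C₋=(5.5342,-2.6820) cross=-39.125
  mode - wants cross < 0 → take C=(5.5342,-2.6820) (cross=-39.125)
ex = (C−B)/|BC| = (0.8620,-0.5069); ey = (0.5069,0.8620)
P = B + -3.35·ex + 0.70·ey = (-3.0330,3.1674)

-3.03 3.17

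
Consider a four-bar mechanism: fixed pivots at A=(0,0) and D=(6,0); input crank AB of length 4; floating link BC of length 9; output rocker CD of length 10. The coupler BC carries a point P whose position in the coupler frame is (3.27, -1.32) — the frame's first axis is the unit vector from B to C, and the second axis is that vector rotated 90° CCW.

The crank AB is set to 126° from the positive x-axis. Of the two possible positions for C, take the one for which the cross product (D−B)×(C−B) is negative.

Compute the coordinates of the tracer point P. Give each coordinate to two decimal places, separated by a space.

-3.61 -0.06

A=(0,0), D=(6.00,0)
B = A + 4.00·(cos126°, sin126°) = (-2.3511, 3.2361)
|BD| = 8.9562
circle(B,9.00) ∩ circle(D,10.00): a=3.4174, h=8.3260
  candidates: C₊=(3.8437,9.7648) cross=74.569; C₋=(-2.1730,-5.7622) cross=-74.569
  mode - wants cross < 0 → take C=(-2.1730,-5.7622) (cross=-74.569)
ex = (C−B)/|BC| = (0.0198,-0.9998); ey = (0.9998,0.0198)
P = B + 3.27·ex + -1.32·ey = (-3.6061,-0.0594)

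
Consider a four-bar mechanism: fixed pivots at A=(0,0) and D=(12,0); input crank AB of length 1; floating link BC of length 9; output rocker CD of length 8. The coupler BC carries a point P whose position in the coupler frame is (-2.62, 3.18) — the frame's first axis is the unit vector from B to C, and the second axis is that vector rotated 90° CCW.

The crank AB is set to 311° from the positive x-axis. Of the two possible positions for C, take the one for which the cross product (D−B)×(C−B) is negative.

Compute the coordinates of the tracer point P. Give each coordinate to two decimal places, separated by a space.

0.73 3.36

A=(0,0), D=(12.00,0)
B = A + 1.00·(cos311°, sin311°) = (0.6561, -0.7547)
|BD| = 11.3690
circle(B,9.00) ∩ circle(D,8.00): a=6.4322, h=6.2950
  candidates: C₊=(6.6561,5.9534) cross=71.568; C₋=(7.4919,-6.6089) cross=-71.568
  mode - wants cross < 0 → take C=(7.4919,-6.6089) (cross=-71.568)
ex = (C−B)/|BC| = (0.7595,-0.6505); ey = (0.6505,0.7595)
P = B + -2.62·ex + 3.18·ey = (0.7345,3.3648)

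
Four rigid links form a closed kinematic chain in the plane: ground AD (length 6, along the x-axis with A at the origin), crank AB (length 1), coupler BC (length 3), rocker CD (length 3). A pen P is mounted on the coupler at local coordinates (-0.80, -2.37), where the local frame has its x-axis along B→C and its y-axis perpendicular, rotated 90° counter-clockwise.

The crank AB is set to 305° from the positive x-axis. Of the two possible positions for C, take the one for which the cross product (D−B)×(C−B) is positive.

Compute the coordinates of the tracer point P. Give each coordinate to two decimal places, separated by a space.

A=(0,0), D=(6.00,0)
B = A + 1.00·(cos305°, sin305°) = (0.5736, -0.8192)
|BD| = 5.4879
circle(B,3.00) ∩ circle(D,3.00): a=2.7440, h=1.2127
  candidates: C₊=(3.1058,0.7896) cross=6.655; C₋=(3.4678,-1.6087) cross=-6.655
  mode + wants cross > 0 → take C=(3.1058,0.7896) (cross=6.655)
ex = (C−B)/|BC| = (0.8441,0.5362); ey = (-0.5362,0.8441)
P = B + -0.80·ex + -2.37·ey = (1.1692,-3.2486)

1.17 -3.25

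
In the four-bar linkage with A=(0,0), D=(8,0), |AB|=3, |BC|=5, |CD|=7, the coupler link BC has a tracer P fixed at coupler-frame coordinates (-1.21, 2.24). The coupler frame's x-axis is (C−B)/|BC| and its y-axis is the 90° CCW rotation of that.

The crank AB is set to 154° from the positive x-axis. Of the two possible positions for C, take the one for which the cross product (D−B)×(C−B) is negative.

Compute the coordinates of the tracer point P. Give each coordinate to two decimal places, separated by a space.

A=(0,0), D=(8.00,0)
B = A + 3.00·(cos154°, sin154°) = (-2.6964, 1.3151)
|BD| = 10.7769
circle(B,5.00) ∩ circle(D,7.00): a=4.2750, h=2.5932
  candidates: C₊=(1.8631,3.3672) cross=27.947; C₋=(1.2302,-1.7804) cross=-27.947
  mode - wants cross < 0 → take C=(1.2302,-1.7804) (cross=-27.947)
ex = (C−B)/|BC| = (0.7853,-0.6191); ey = (0.6191,0.7853)
P = B + -1.21·ex + 2.24·ey = (-2.2598,3.8233)

-2.26 3.82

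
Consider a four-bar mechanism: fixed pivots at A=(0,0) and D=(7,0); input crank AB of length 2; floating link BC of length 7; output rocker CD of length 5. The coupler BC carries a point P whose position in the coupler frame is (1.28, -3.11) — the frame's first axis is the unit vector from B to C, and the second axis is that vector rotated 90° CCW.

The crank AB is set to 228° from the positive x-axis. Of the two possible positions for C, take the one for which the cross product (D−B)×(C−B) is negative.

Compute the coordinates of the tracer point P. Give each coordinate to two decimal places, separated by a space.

A=(0,0), D=(7.00,0)
B = A + 2.00·(cos228°, sin228°) = (-1.3383, -1.4863)
|BD| = 8.4697
circle(B,7.00) ∩ circle(D,5.00): a=5.6517, h=4.1302
  candidates: C₊=(3.5009,3.5716) cross=34.982; C₋=(4.9505,-4.5606) cross=-34.982
  mode - wants cross < 0 → take C=(4.9505,-4.5606) (cross=-34.982)
ex = (C−B)/|BC| = (0.8984,-0.4392); ey = (0.4392,0.8984)
P = B + 1.28·ex + -3.11·ey = (-1.5542,-4.8425)

-1.55 -4.84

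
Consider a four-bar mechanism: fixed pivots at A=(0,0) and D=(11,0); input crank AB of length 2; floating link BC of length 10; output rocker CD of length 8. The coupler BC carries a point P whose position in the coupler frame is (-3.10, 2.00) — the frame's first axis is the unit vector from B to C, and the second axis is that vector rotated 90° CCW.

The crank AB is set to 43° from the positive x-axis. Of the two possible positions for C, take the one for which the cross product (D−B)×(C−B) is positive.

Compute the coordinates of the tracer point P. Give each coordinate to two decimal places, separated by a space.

-2.20 0.91

A=(0,0), D=(11.00,0)
B = A + 2.00·(cos43°, sin43°) = (1.4627, 1.3640)
|BD| = 9.6343
circle(B,10.00) ∩ circle(D,8.00): a=6.6855, h=7.4367
  candidates: C₊=(9.1337,7.7793) cross=71.648; C₋=(7.0280,-6.9443) cross=-71.648
  mode + wants cross > 0 → take C=(9.1337,7.7793) (cross=71.648)
ex = (C−B)/|BC| = (0.7671,0.6415); ey = (-0.6415,0.7671)
P = B + -3.10·ex + 2.00·ey = (-2.1984,0.9095)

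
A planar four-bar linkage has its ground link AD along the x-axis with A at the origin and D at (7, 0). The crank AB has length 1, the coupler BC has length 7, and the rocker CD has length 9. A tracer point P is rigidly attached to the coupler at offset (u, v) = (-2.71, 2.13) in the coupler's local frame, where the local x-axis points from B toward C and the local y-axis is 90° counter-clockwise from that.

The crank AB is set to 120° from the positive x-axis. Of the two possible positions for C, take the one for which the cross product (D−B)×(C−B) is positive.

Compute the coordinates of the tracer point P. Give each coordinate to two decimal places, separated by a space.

A=(0,0), D=(7.00,0)
B = A + 1.00·(cos120°, sin120°) = (-0.5000, 0.8660)
|BD| = 7.5498
circle(B,7.00) ∩ circle(D,9.00): a=1.6557, h=6.8014
  candidates: C₊=(1.9249,7.4326) cross=51.349; C₋=(0.3646,-6.0804) cross=-51.349
  mode + wants cross > 0 → take C=(1.9249,7.4326) (cross=51.349)
ex = (C−B)/|BC| = (0.3464,0.9381); ey = (-0.9381,0.3464)
P = B + -2.71·ex + 2.13·ey = (-3.4369,-0.9383)

-3.44 -0.94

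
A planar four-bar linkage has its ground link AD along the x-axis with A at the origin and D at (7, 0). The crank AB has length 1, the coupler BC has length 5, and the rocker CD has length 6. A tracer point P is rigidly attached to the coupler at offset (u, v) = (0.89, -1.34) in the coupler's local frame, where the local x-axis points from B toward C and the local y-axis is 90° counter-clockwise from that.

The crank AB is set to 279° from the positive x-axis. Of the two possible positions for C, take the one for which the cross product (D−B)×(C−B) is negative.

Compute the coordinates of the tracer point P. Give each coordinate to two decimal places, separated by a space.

A=(0,0), D=(7.00,0)
B = A + 1.00·(cos279°, sin279°) = (0.1564, -0.9877)
|BD| = 6.9145
circle(B,5.00) ∩ circle(D,6.00): a=2.6618, h=4.2326
  candidates: C₊=(2.1863,3.5817) cross=29.266; C₋=(3.3955,-4.7967) cross=-29.266
  mode - wants cross < 0 → take C=(3.3955,-4.7967) (cross=-29.266)
ex = (C−B)/|BC| = (0.6478,-0.7618); ey = (0.7618,0.6478)
P = B + 0.89·ex + -1.34·ey = (-0.2878,-2.5338)

-0.29 -2.53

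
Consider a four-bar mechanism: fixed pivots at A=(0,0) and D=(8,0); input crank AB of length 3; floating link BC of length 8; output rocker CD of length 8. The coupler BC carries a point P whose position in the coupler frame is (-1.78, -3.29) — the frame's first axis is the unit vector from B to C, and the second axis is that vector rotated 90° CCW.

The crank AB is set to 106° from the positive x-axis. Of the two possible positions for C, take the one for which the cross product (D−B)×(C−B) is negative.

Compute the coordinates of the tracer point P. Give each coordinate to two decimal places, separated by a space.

A=(0,0), D=(8.00,0)
B = A + 3.00·(cos106°, sin106°) = (-0.8269, 2.8838)
|BD| = 9.2860
circle(B,8.00) ∩ circle(D,8.00): a=4.6430, h=6.5148
  candidates: C₊=(5.6097,7.6346) cross=60.497; C₋=(1.5634,-4.7508) cross=-60.497
  mode - wants cross < 0 → take C=(1.5634,-4.7508) (cross=-60.497)
ex = (C−B)/|BC| = (0.2988,-0.9543); ey = (0.9543,0.2988)
P = B + -1.78·ex + -3.29·ey = (-4.4985,3.5995)

-4.50 3.60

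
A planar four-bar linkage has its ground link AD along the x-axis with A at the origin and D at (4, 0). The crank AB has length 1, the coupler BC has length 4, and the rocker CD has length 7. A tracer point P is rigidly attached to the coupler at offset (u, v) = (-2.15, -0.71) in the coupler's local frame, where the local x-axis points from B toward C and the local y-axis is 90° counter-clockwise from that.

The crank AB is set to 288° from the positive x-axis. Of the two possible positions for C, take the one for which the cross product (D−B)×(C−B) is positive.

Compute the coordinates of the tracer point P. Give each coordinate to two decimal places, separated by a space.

2.44 -1.73

A=(0,0), D=(4.00,0)
B = A + 1.00·(cos288°, sin288°) = (0.3090, -0.9511)
|BD| = 3.8115
circle(B,4.00) ∩ circle(D,7.00): a=-2.4232, h=3.1825
  candidates: C₊=(-2.8316,1.5261) cross=12.130; C₋=(-1.2434,-4.6375) cross=-12.130
  mode + wants cross > 0 → take C=(-2.8316,1.5261) (cross=12.130)
ex = (C−B)/|BC| = (-0.7852,0.6193); ey = (-0.6193,-0.7852)
P = B + -2.15·ex + -0.71·ey = (2.4368,-1.7251)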